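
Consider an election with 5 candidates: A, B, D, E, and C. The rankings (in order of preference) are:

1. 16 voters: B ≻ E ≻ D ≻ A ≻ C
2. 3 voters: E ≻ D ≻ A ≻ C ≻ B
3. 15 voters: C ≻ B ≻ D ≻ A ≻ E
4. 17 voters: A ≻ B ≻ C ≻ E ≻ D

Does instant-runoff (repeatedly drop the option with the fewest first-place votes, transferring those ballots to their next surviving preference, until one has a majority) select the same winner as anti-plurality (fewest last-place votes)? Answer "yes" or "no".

no

Instant-runoff — R1 A 17, B 16, D 0, E 3, C 15 (D out); R2 A 17, B 16, E 3, C 15 (E out); R3 A 20, B 16, C 15 (C out); R4 A 20, B 31 (B winner). Winner: B.
Anti-plurality — last-place votes: A 0, B 3, D 17, E 15, C 16. Winner: A.
The two methods disagree.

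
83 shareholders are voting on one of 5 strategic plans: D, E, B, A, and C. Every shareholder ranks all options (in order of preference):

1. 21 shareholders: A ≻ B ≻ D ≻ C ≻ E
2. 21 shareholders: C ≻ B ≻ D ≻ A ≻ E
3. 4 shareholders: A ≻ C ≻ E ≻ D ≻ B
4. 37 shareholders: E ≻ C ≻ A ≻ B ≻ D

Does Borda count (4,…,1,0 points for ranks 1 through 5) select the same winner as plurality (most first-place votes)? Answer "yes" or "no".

no

Borda — scores: D 88, E 156, B 163, A 195, C 228. Winner: C.
Plurality — first-place votes: D 0, E 37, B 0, A 25, C 21. Winner: E.
The two methods disagree.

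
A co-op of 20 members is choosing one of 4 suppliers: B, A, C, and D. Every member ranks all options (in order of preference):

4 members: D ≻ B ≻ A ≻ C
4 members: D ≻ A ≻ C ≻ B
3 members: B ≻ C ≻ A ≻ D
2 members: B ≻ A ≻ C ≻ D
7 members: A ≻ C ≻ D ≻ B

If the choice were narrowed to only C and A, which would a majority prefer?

Voters preferring C to A: 3; preferring A to C: 17.
A wins the head-to-head.

A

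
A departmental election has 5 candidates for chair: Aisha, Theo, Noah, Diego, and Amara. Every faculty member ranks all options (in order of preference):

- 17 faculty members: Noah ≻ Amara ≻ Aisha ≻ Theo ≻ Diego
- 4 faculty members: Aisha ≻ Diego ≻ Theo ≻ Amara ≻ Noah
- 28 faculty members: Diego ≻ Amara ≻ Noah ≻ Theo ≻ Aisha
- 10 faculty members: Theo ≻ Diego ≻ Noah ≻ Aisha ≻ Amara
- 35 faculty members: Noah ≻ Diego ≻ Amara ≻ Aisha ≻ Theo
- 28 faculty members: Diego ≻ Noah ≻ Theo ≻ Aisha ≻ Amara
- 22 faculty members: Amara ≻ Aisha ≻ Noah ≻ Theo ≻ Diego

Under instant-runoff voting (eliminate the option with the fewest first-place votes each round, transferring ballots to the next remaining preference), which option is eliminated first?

Aisha

Round 1: Aisha 4, Theo 10, Noah 52, Diego 56, Amara 22. Eliminate Aisha.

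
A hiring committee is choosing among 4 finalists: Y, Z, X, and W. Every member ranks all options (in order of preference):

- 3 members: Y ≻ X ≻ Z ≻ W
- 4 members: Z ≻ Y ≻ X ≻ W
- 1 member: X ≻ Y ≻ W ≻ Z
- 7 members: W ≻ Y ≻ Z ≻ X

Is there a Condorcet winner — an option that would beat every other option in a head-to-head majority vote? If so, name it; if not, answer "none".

Y

Y vs Z: 11–4 for Y.
Y vs X: 14–1 for Y.
Y vs W: 8–7 for Y.
Y beats every other option head-to-head.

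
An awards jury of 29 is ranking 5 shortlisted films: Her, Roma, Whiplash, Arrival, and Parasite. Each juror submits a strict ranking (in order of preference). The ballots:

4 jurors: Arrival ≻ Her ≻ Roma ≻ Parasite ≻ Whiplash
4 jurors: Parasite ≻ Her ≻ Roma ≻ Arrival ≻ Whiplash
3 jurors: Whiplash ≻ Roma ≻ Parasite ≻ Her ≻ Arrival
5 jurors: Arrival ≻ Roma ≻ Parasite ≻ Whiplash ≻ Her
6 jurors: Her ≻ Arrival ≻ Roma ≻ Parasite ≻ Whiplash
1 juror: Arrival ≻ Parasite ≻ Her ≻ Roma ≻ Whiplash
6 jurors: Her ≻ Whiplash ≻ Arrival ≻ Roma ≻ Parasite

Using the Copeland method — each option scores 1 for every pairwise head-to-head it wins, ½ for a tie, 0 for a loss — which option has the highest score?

Her

Her: beats Roma, Whiplash, Arrival, and Parasite → score 4.
Roma: beats Whiplash and Parasite; loses to Her and Arrival → score 2.
Whiplash: loses to Her, Roma, Arrival, and Parasite → score 0.
Arrival: beats Roma, Whiplash, and Parasite; loses to Her → score 3.
Parasite: beats Whiplash; loses to Her, Roma, and Arrival → score 1.
Her has the best pairwise record.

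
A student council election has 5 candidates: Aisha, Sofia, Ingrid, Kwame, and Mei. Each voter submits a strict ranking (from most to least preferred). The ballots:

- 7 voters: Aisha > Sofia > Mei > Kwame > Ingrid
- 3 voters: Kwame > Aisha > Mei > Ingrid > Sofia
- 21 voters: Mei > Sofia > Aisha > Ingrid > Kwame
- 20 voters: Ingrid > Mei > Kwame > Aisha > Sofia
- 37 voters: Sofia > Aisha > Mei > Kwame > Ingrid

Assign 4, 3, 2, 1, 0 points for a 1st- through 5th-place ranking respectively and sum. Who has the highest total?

Mei

Aisha: 7·4 + 3·3 + 21·2 + 20·1 + 37·3 = 210
Sofia: 7·3 + 3·0 + 21·3 + 20·0 + 37·4 = 232
Ingrid: 7·0 + 3·1 + 21·1 + 20·4 + 37·0 = 104
Kwame: 7·1 + 3·4 + 21·0 + 20·2 + 37·1 = 96
Mei: 7·2 + 3·2 + 21·4 + 20·3 + 37·2 = 238
Mei has the highest Borda score (238).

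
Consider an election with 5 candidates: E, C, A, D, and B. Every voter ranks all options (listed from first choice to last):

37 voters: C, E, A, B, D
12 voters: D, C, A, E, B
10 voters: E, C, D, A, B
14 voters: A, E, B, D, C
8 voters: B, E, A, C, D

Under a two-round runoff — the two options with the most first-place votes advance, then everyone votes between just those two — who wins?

C

Round 1 first-place votes: E 10, C 37, A 14, D 12, B 8.
C and A advance.
Runoff: C is preferred to A by 59 voters; A by 22.
C wins the runoff.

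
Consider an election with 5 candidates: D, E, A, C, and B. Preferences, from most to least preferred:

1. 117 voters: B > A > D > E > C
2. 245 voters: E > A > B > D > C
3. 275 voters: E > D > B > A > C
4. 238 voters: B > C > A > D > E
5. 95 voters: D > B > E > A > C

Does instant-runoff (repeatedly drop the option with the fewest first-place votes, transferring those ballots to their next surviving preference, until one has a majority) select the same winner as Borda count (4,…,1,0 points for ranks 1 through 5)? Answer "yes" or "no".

Instant-runoff — R1 D 95, E 520, A 0, C 0, B 355 (E winner). Winner: E.
Borda — scores: D 1922, E 2387, A 1932, C 714, B 2745. Winner: B.
The two methods disagree.

no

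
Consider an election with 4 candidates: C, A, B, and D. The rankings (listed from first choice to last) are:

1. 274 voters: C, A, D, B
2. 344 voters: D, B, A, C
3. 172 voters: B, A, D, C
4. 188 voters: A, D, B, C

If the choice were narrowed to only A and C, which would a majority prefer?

A

Voters preferring A to C: 704; preferring C to A: 274.
A wins the head-to-head.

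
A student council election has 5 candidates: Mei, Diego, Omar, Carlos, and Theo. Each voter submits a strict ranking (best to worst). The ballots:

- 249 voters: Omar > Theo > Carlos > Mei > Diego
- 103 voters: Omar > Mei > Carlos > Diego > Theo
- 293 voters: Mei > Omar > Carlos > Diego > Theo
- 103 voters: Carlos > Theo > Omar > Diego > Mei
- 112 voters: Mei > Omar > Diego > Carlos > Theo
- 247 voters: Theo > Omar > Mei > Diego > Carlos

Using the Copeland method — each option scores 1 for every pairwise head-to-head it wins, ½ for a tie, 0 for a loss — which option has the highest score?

Mei: beats Diego and Carlos; loses to Omar and Theo → score 2.
Diego: loses to Mei, Omar, Carlos, and Theo → score 0.
Omar: beats Mei, Diego, Carlos, and Theo → score 4.
Carlos: beats Diego and Theo; loses to Mei and Omar → score 2.
Theo: beats Mei and Diego; loses to Omar and Carlos → score 2.
Omar has the best pairwise record.

Omar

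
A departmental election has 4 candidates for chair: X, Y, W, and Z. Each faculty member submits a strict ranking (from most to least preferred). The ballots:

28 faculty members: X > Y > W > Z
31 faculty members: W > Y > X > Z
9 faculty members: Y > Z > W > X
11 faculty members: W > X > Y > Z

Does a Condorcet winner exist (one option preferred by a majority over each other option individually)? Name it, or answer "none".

W

W vs X: 51–28 for W.
W vs Y: 42–37 for W.
W vs Z: 70–9 for W.
W beats every other option head-to-head.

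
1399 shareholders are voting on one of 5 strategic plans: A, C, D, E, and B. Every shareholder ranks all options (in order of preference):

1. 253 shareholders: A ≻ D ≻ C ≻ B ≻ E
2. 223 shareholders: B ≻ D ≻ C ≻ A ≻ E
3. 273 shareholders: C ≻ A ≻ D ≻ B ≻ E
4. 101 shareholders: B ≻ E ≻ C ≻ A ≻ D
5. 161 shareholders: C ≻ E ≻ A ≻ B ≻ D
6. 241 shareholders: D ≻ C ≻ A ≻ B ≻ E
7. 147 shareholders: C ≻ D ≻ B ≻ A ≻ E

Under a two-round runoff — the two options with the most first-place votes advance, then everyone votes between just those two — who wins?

C

Round 1 first-place votes: A 253, C 581, D 241, E 0, B 324.
C and B advance.
Runoff: C is preferred to B by 1075 voters; B by 324.
C wins the runoff.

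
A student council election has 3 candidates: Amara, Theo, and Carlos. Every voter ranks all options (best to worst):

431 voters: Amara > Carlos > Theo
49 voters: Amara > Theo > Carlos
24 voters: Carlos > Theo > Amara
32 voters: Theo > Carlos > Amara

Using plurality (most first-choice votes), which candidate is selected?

Amara

First-place votes: Amara 480, Theo 32, Carlos 24.
Amara has the most first-place votes.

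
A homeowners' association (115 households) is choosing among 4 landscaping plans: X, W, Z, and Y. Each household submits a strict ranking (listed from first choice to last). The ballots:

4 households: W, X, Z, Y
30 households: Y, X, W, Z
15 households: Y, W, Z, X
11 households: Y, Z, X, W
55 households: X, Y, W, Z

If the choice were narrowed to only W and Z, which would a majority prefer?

W

Voters preferring W to Z: 104; preferring Z to W: 11.
W wins the head-to-head.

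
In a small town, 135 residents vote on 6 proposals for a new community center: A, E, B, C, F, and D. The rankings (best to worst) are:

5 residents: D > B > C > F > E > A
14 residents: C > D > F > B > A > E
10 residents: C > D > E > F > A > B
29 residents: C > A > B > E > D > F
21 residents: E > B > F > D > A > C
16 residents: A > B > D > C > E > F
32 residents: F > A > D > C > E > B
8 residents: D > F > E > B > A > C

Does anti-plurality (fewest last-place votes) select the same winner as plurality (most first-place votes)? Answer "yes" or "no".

no

Anti-plurality — last-place votes: A 5, E 14, B 42, C 29, F 45, D 0. Winner: D.
Plurality — first-place votes: A 16, E 21, B 0, C 53, F 32, D 13. Winner: C.
The two methods disagree.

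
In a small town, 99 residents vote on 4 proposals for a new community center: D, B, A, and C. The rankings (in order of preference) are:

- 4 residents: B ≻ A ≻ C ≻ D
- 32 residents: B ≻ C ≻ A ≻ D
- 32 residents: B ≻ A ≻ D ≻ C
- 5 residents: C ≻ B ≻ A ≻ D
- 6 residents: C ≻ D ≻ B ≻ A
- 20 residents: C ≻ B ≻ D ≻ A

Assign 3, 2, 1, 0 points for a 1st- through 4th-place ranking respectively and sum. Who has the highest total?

D: 4·0 + 32·0 + 32·1 + 5·0 + 6·2 + 20·1 = 64
B: 4·3 + 32·3 + 32·3 + 5·2 + 6·1 + 20·2 = 260
A: 4·2 + 32·1 + 32·2 + 5·1 + 6·0 + 20·0 = 109
C: 4·1 + 32·2 + 32·0 + 5·3 + 6·3 + 20·3 = 161
B has the highest Borda score (260).

B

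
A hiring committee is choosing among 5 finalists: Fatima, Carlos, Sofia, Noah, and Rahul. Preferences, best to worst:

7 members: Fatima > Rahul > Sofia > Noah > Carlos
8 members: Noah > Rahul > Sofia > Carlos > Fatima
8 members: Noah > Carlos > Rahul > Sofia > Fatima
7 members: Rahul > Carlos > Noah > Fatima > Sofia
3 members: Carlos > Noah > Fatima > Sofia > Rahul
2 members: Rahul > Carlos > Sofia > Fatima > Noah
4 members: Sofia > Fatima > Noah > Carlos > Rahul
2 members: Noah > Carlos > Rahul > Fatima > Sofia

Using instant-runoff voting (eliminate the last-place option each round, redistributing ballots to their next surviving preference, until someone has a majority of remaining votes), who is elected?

Round 1: Fatima 7, Carlos 3, Sofia 4, Noah 18, Rahul 9. Eliminate Carlos.
Round 2: Fatima 7, Sofia 4, Noah 21, Rahul 9. Noah has a majority.

Noah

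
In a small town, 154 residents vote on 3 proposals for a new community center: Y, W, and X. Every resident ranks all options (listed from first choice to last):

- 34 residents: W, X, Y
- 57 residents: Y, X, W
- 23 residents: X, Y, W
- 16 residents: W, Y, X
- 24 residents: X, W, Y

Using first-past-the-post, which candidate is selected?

Y

First-place votes: Y 57, W 50, X 47.
Y has the most first-place votes.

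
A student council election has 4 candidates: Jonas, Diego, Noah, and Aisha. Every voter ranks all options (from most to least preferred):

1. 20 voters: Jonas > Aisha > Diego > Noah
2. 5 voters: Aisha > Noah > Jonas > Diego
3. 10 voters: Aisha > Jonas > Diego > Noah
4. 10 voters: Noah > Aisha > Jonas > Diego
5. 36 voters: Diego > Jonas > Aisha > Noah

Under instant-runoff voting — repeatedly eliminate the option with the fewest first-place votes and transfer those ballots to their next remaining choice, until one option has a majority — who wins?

Round 1: Jonas 20, Diego 36, Noah 10, Aisha 15. Eliminate Noah.
Round 2: Jonas 20, Diego 36, Aisha 25. Eliminate Jonas.
Round 3: Diego 36, Aisha 45. Aisha has a majority.

Aisha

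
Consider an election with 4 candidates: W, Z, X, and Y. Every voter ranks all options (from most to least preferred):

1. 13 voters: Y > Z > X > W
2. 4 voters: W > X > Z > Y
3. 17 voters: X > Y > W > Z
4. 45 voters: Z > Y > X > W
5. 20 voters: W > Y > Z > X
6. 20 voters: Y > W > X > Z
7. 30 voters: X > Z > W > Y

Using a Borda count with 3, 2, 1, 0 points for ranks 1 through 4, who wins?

Y

W: 13·0 + 4·3 + 17·1 + 45·0 + 20·3 + 20·2 + 30·1 = 159
Z: 13·2 + 4·1 + 17·0 + 45·3 + 20·1 + 20·0 + 30·2 = 245
X: 13·1 + 4·2 + 17·3 + 45·1 + 20·0 + 20·1 + 30·3 = 227
Y: 13·3 + 4·0 + 17·2 + 45·2 + 20·2 + 20·3 + 30·0 = 263
Y has the highest Borda score (263).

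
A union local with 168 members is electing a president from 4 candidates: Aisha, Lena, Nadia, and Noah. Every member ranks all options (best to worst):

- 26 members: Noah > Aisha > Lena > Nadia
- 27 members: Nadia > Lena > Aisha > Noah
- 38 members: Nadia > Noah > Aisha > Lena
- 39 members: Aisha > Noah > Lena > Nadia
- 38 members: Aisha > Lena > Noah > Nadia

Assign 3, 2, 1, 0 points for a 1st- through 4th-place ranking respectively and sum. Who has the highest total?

Aisha

Aisha: 26·2 + 27·1 + 38·1 + 39·3 + 38·3 = 348
Lena: 26·1 + 27·2 + 38·0 + 39·1 + 38·2 = 195
Nadia: 26·0 + 27·3 + 38·3 + 39·0 + 38·0 = 195
Noah: 26·3 + 27·0 + 38·2 + 39·2 + 38·1 = 270
Aisha has the highest Borda score (348).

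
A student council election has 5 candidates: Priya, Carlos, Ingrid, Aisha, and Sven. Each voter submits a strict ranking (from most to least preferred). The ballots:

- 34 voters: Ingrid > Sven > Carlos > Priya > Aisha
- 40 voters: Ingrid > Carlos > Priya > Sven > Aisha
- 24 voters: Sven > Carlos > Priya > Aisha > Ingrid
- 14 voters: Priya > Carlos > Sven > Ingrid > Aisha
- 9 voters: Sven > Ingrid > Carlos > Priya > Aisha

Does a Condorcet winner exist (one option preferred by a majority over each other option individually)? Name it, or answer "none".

Ingrid vs Priya: 83–38 for Ingrid.
Ingrid vs Carlos: 83–38 for Ingrid.
Ingrid vs Aisha: 97–24 for Ingrid.
Ingrid vs Sven: 74–47 for Ingrid.
Ingrid beats every other option head-to-head.

Ingrid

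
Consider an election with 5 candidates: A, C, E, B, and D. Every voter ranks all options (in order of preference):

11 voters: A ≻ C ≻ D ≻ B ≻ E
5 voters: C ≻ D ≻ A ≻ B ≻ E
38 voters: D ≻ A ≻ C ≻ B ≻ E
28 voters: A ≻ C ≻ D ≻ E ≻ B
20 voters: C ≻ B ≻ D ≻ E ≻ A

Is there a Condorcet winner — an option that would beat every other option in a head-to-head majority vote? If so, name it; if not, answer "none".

Checking pairwise contests:
D beats A 63–39.
A beats C 77–25.
A beats E 82–20.
A beats B 82–20.
C beats D 64–38.
Every option loses at least one head-to-head, so there is no Condorcet winner.

none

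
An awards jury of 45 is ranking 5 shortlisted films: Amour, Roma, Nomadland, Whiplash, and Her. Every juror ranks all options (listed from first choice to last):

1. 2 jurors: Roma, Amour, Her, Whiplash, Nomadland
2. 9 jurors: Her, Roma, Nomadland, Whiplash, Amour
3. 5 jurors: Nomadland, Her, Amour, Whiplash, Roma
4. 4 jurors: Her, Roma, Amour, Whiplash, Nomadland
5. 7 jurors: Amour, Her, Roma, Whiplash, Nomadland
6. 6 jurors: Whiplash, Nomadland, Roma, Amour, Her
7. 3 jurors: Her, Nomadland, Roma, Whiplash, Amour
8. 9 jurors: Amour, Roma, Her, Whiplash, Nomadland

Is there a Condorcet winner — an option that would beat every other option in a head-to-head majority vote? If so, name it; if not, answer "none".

none

Checking pairwise contests:
Roma beats Amour 24–21.
Her beats Roma 28–17.
Roma beats Nomadland 31–14.
Amour beats Whiplash 27–18.
Amour beats Her 24–21.
Every option loses at least one head-to-head, so there is no Condorcet winner.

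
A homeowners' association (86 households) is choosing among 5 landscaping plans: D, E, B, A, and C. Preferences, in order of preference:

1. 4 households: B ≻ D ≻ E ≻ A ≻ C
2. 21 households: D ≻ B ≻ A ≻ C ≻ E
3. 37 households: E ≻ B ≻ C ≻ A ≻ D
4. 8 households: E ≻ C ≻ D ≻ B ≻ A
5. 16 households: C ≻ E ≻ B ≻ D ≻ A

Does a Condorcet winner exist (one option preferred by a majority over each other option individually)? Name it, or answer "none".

E vs D: 61–25 for E.
E vs B: 61–25 for E.
E vs A: 65–21 for E.
E vs C: 49–37 for E.
E beats every other option head-to-head.

E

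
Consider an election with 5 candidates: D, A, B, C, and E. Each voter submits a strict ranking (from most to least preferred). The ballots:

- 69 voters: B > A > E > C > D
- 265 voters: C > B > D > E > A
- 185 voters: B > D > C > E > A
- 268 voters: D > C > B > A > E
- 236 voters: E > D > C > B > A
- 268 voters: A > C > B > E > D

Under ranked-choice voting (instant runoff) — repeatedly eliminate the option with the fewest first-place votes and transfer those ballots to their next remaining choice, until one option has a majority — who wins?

Round 1: D 268, A 268, B 254, C 265, E 236. Eliminate E.
Round 2: D 504, A 268, B 254, C 265. Eliminate B.
Round 3: D 689, A 337, C 265. D has a majority.

D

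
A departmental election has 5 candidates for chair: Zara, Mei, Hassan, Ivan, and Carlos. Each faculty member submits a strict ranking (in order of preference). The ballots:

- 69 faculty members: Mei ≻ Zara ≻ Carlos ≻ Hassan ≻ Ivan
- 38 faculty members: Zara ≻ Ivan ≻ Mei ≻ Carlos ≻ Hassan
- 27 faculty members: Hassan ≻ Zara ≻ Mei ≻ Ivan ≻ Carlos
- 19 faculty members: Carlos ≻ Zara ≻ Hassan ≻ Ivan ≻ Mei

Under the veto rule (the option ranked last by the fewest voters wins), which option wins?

Zara

Last-place votes: Zara 0, Mei 19, Hassan 38, Ivan 69, Carlos 27.
Zara is ranked last by the fewest voters, so Zara wins.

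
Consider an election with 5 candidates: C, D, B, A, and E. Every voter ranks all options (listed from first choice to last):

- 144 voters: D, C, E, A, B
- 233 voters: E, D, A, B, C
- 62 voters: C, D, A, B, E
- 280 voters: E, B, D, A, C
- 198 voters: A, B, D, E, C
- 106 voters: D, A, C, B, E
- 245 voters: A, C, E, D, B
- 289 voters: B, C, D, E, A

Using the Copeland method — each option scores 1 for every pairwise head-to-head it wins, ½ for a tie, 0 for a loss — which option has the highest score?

D

C: beats E; loses to D, B, and A → score 1.
D: beats C, B, A, and E → score 4.
B: beats C; loses to D, A, and E → score 1.
A: beats C and B; loses to D and E → score 2.
E: beats B and A; loses to C and D → score 2.
D has the best pairwise record.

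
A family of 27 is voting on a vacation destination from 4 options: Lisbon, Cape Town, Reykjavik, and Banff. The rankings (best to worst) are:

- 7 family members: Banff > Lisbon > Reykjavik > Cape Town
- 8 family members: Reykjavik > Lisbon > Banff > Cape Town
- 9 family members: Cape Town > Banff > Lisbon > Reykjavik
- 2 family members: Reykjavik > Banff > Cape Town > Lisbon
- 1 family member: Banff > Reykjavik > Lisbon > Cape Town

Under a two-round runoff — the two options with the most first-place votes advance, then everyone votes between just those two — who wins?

Reykjavik

Round 1 first-place votes: Lisbon 0, Cape Town 9, Reykjavik 10, Banff 8.
Reykjavik and Cape Town advance.
Runoff: Reykjavik is preferred to Cape Town by 18 voters; Cape Town by 9.
Reykjavik wins the runoff.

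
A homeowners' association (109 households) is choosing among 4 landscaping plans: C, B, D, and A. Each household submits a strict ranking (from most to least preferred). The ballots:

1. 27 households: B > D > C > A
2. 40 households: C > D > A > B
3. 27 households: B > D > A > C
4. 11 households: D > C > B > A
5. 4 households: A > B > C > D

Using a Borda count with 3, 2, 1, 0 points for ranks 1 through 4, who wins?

D

C: 27·1 + 40·3 + 27·0 + 11·2 + 4·1 = 173
B: 27·3 + 40·0 + 27·3 + 11·1 + 4·2 = 181
D: 27·2 + 40·2 + 27·2 + 11·3 + 4·0 = 221
A: 27·0 + 40·1 + 27·1 + 11·0 + 4·3 = 79
D has the highest Borda score (221).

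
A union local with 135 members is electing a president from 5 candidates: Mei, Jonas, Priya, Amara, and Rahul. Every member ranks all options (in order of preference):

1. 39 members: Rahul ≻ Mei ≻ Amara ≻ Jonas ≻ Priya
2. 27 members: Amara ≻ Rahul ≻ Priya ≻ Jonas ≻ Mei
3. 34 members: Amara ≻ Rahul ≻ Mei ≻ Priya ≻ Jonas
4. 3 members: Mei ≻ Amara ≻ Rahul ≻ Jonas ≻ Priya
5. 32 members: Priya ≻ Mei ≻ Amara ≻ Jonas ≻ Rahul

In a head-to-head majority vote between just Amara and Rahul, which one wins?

Amara

Voters preferring Amara to Rahul: 96; preferring Rahul to Amara: 39.
Amara wins the head-to-head.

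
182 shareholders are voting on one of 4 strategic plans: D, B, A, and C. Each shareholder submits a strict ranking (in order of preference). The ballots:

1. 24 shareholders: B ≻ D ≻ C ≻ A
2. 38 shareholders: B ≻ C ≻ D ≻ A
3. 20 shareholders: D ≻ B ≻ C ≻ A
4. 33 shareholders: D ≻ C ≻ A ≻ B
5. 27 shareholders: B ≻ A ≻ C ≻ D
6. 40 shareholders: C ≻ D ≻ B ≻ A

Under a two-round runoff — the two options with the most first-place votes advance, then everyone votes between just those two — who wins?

Round 1 first-place votes: D 53, B 89, A 0, C 40.
B and D advance.
Runoff: B is preferred to D by 89 voters; D by 93.
D wins the runoff.

D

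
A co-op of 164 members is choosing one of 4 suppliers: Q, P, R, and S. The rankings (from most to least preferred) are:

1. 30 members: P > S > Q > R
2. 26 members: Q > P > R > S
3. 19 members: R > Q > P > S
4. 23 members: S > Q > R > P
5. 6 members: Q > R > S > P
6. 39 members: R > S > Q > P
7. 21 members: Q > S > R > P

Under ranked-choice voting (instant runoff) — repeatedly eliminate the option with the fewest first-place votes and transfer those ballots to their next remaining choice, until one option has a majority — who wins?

Round 1: Q 53, P 30, R 58, S 23. Eliminate S.
Round 2: Q 76, P 30, R 58. Eliminate P.
Round 3: Q 106, R 58. Q has a majority.

Q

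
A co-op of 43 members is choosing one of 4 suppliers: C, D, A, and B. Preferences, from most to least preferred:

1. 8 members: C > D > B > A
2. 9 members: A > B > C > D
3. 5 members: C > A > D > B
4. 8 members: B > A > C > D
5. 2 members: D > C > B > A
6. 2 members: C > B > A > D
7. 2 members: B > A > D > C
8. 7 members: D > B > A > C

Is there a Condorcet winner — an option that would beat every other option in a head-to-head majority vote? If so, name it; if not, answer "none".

Checking pairwise contests:
A beats C 26–17.
C beats D 32–11.
B beats A 29–14.
D beats B 22–21.
Every option loses at least one head-to-head, so there is no Condorcet winner.

none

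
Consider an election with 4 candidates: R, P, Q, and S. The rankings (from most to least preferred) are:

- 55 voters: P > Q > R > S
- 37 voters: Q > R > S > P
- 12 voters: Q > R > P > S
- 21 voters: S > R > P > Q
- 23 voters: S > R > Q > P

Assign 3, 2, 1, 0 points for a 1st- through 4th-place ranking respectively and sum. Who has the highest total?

R: 55·1 + 37·2 + 12·2 + 21·2 + 23·2 = 241
P: 55·3 + 37·0 + 12·1 + 21·1 + 23·0 = 198
Q: 55·2 + 37·3 + 12·3 + 21·0 + 23·1 = 280
S: 55·0 + 37·1 + 12·0 + 21·3 + 23·3 = 169
Q has the highest Borda score (280).

Q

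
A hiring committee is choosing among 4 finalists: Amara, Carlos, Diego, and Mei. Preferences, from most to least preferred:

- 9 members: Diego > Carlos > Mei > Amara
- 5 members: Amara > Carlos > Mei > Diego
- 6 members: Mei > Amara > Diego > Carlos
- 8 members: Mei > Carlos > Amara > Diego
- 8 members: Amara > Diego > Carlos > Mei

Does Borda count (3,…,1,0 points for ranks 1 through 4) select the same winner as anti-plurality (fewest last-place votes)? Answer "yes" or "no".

Borda — scores: Amara 59, Carlos 52, Diego 49, Mei 56. Winner: Amara.
Anti-plurality — last-place votes: Amara 9, Carlos 6, Diego 13, Mei 8. Winner: Carlos.
The two methods disagree.

no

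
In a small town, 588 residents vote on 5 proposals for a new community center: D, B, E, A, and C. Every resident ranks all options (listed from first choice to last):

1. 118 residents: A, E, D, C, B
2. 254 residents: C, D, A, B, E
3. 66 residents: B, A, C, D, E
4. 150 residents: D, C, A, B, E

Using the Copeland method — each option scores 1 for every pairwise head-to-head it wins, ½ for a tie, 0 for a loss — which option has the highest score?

D: beats B, E, and A; loses to C → score 3.
B: beats E; loses to D, A, and C → score 1.
E: loses to D, B, A, and C → score 0.
A: beats B and E; loses to D and C → score 2.
C: beats D, B, E, and A → score 4.
C has the best pairwise record.

C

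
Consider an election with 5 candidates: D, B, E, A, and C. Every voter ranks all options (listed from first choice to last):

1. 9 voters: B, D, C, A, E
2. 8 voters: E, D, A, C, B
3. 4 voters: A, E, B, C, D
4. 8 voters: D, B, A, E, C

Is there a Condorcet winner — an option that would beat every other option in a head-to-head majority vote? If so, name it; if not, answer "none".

D vs B: 16–13 for D.
D vs E: 17–12 for D.
D vs A: 25–4 for D.
D vs C: 25–4 for D.
D beats every other option head-to-head.

D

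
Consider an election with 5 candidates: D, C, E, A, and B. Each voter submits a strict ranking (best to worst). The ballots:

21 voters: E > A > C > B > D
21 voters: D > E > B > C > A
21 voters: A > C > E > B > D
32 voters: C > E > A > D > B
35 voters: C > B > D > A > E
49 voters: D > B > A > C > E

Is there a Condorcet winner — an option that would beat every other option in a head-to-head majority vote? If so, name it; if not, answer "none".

none

Checking pairwise contests:
C beats D 109–70.
A beats C 91–88.
D beats E 105–74.
D beats A 105–74.
D beats B 102–77.
Every option loses at least one head-to-head, so there is no Condorcet winner.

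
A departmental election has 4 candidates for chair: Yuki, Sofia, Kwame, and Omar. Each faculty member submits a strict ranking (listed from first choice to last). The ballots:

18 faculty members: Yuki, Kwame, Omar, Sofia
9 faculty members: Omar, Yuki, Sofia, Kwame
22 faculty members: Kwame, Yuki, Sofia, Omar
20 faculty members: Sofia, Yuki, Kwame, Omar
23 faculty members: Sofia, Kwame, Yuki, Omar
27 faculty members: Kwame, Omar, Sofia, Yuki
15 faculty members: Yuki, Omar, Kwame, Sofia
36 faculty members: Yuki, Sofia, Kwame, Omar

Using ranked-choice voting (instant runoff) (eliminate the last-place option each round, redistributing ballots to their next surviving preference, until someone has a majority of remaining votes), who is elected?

Yuki

Round 1: Yuki 69, Sofia 43, Kwame 49, Omar 9. Eliminate Omar.
Round 2: Yuki 78, Sofia 43, Kwame 49. Eliminate Sofia.
Round 3: Yuki 98, Kwame 72. Yuki has a majority.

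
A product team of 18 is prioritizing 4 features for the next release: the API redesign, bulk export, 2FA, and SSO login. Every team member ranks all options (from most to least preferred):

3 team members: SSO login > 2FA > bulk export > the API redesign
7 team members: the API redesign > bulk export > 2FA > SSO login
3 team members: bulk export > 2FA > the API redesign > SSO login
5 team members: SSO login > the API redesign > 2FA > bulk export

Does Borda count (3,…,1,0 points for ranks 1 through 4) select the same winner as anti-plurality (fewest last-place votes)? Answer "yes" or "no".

Borda — scores: the API redesign 34, bulk export 26, 2FA 24, SSO login 24. Winner: the API redesign.
Anti-plurality — last-place votes: the API redesign 3, bulk export 5, 2FA 0, SSO login 10. Winner: 2FA.
The two methods disagree.

no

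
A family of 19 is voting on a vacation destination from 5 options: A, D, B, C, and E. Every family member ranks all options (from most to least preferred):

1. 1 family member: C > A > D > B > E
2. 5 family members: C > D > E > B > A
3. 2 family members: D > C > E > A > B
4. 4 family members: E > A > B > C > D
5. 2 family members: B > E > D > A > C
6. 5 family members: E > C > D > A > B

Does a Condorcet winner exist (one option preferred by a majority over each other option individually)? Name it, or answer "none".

E

E vs A: 18–1 for E.
E vs D: 11–8 for E.
E vs B: 16–3 for E.
E vs C: 11–8 for E.
E beats every other option head-to-head.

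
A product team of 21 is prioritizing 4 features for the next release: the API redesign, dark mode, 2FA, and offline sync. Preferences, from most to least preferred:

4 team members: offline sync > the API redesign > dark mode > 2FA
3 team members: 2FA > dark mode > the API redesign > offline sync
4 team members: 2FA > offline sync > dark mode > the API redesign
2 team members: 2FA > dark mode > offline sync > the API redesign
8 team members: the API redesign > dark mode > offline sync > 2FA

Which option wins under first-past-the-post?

2FA

First-place votes: the API redesign 8, dark mode 0, 2FA 9, offline sync 4.
2FA has the most first-place votes.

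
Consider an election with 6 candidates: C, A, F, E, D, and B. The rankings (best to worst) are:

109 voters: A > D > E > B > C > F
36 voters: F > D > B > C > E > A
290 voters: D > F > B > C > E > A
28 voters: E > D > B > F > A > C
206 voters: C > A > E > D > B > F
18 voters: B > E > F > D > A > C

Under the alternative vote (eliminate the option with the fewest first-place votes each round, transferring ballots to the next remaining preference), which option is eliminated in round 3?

Round 1: C 206, A 109, F 36, E 28, D 290, B 18. Eliminate B.
Round 2: C 206, A 109, F 36, E 46, D 290. Eliminate F.
Round 3: C 206, A 109, E 46, D 326. Eliminate E.

E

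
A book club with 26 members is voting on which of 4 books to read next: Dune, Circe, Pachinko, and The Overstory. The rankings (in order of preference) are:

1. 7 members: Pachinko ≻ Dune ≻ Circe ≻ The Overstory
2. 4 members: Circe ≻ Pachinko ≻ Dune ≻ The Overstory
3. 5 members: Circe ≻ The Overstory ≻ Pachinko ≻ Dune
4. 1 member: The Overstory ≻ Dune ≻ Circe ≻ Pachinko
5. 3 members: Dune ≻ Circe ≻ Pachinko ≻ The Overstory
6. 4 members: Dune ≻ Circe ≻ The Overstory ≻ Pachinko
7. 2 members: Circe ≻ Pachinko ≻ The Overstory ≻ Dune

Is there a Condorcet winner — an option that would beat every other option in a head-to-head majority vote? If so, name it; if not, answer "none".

Checking pairwise contests:
Pachinko beats Dune 18–8.
Dune beats Circe 15–11.
Circe beats Pachinko 19–7.
Dune beats The Overstory 18–8.
Every option loses at least one head-to-head, so there is no Condorcet winner.

none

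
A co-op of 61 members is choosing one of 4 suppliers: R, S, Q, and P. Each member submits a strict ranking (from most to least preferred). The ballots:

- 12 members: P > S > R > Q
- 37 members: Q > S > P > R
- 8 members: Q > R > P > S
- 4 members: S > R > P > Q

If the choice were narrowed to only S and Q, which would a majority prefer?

Voters preferring S to Q: 16; preferring Q to S: 45.
Q wins the head-to-head.

Q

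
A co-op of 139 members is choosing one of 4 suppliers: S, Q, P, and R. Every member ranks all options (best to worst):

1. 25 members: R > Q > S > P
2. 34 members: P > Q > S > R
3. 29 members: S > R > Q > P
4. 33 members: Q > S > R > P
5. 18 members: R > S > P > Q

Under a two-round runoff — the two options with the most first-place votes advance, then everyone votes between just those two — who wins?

Round 1 first-place votes: S 29, Q 33, P 34, R 43.
R and P advance.
Runoff: R is preferred to P by 105 voters; P by 34.
R wins the runoff.

R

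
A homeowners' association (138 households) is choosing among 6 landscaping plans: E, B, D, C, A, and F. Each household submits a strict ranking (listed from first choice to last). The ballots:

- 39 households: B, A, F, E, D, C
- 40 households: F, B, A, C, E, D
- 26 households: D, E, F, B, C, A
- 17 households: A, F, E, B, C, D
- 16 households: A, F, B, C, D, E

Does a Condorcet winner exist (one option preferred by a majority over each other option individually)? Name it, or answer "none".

none

Checking pairwise contests:
B beats E 95–43.
F beats B 99–39.
E beats D 96–42.
E beats C 82–56.
B beats A 105–33.
A beats F 72–66.
Every option loses at least one head-to-head, so there is no Condorcet winner.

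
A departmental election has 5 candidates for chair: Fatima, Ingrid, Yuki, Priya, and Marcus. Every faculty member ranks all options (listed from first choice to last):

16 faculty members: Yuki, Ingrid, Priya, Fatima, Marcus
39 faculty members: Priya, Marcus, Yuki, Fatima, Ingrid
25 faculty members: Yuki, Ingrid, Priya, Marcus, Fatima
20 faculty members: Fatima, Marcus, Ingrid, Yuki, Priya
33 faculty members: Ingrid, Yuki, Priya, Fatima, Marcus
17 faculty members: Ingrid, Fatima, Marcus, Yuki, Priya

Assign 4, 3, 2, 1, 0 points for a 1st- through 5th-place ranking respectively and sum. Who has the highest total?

Yuki

Fatima: 16·1 + 39·1 + 25·0 + 20·4 + 33·1 + 17·3 = 219
Ingrid: 16·3 + 39·0 + 25·3 + 20·2 + 33·4 + 17·4 = 363
Yuki: 16·4 + 39·2 + 25·4 + 20·1 + 33·3 + 17·1 = 378
Priya: 16·2 + 39·4 + 25·2 + 20·0 + 33·2 + 17·0 = 304
Marcus: 16·0 + 39·3 + 25·1 + 20·3 + 33·0 + 17·2 = 236
Yuki has the highest Borda score (378).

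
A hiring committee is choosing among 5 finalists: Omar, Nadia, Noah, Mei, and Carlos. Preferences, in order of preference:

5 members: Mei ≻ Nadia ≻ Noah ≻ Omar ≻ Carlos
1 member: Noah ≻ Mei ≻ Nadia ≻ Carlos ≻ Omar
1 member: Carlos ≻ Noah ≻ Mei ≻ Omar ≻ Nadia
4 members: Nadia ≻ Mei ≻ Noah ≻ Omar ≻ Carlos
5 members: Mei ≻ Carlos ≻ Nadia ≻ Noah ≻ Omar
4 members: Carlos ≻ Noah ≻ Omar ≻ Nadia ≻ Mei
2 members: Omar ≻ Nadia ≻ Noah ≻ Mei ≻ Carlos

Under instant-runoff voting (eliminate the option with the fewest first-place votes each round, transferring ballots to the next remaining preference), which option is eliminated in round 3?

Carlos

Round 1: Omar 2, Nadia 4, Noah 1, Mei 10, Carlos 5. Eliminate Noah.
Round 2: Omar 2, Nadia 4, Mei 11, Carlos 5. Eliminate Omar.
Round 3: Nadia 6, Mei 11, Carlos 5. Eliminate Carlos.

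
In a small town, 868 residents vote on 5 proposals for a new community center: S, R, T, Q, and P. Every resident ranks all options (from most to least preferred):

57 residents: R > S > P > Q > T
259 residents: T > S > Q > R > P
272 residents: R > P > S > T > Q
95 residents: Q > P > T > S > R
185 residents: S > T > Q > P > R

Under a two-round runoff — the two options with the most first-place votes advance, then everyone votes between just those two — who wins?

T

Round 1 first-place votes: S 185, R 329, T 259, Q 95, P 0.
R and T advance.
Runoff: R is preferred to T by 329 voters; T by 539.
T wins the runoff.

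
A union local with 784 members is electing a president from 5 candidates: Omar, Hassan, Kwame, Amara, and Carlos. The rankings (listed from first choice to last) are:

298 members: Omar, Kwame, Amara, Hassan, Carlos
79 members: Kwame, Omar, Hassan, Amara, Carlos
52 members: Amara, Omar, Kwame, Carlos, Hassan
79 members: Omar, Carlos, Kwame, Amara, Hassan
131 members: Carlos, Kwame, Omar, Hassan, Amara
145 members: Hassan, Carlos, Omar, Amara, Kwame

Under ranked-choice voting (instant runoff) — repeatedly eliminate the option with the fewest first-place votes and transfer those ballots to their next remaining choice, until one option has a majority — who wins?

Round 1: Omar 377, Hassan 145, Kwame 79, Amara 52, Carlos 131. Eliminate Amara.
Round 2: Omar 429, Hassan 145, Kwame 79, Carlos 131. Omar has a majority.

Omar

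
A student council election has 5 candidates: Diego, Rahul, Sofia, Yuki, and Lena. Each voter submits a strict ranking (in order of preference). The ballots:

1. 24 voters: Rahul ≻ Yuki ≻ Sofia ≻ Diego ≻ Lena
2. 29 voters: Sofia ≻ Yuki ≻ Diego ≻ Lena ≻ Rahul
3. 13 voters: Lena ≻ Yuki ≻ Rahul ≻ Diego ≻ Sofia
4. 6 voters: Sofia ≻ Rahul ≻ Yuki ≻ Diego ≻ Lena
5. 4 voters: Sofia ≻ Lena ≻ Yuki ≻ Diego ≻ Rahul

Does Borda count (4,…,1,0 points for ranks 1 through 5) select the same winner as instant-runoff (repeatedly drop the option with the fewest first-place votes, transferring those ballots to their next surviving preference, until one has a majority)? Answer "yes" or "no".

no

Borda — scores: Diego 105, Rahul 140, Sofia 204, Yuki 218, Lena 93. Winner: Yuki.
Instant-runoff — R1 Diego 0, Rahul 24, Sofia 39, Yuki 0, Lena 13 (Sofia winner). Winner: Sofia.
The two methods disagree.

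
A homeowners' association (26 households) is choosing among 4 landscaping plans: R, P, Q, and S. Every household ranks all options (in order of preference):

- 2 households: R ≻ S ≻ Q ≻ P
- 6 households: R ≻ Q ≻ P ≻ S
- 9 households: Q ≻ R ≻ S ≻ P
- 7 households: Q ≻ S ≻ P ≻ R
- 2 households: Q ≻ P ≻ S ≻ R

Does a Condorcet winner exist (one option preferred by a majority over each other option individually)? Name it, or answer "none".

Q vs R: 18–8 for Q.
Q vs P: 26–0 for Q.
Q vs S: 24–2 for Q.
Q beats every other option head-to-head.

Q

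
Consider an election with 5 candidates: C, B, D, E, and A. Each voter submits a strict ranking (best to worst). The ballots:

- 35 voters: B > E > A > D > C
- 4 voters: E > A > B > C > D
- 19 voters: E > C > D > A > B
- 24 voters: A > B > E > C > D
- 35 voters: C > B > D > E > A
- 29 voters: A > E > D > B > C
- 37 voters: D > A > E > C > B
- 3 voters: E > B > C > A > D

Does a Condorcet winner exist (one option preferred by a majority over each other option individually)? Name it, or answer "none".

Checking pairwise contests:
B beats C 95–91.
A beats B 113–73.
B beats D 101–85.
B beats E 94–92.
E beats A 96–90.
Every option loses at least one head-to-head, so there is no Condorcet winner.

none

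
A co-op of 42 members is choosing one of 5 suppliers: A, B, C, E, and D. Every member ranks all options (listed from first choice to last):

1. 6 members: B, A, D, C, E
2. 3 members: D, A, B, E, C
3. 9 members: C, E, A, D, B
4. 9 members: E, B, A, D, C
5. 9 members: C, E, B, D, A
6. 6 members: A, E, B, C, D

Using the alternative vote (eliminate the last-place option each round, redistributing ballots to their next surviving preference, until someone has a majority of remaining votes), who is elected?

Round 1: A 6, B 6, C 18, E 9, D 3. Eliminate D.
Round 2: A 9, B 6, C 18, E 9. Eliminate B.
Round 3: A 15, C 18, E 9. Eliminate E.
Round 4: A 24, C 18. A has a majority.

A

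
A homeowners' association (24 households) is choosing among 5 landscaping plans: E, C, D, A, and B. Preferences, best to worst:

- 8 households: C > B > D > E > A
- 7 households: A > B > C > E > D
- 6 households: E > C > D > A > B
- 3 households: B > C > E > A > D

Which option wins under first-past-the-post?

First-place votes: E 6, C 8, D 0, A 7, B 3.
C has the most first-place votes.

C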